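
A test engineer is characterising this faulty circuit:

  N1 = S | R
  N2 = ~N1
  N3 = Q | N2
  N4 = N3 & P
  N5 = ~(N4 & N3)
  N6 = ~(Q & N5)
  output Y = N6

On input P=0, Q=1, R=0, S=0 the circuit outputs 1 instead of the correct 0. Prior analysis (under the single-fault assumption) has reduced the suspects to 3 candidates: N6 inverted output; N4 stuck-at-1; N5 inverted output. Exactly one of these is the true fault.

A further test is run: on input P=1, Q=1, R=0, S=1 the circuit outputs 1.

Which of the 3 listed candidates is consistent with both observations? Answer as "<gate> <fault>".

N4 stuck-at-1

Evaluate each candidate on input P=1, Q=1, R=0, S=1:
  N6 inverted output: N1=1, N2=0, N3=1, N4=1, N5=0, N6=0 [inverted output] → 0 — eliminated
  N4 stuck-at-1: N1=1, N2=0, N3=1, N4=1 [stuck-at-1], N5=0, N6=1 → 1 — matches
  N5 inverted output: N1=1, N2=0, N3=1, N4=1, N5=1 [inverted output], N6=0 → 0 — eliminated
Only N4 stuck-at-1 reproduces the observed 1.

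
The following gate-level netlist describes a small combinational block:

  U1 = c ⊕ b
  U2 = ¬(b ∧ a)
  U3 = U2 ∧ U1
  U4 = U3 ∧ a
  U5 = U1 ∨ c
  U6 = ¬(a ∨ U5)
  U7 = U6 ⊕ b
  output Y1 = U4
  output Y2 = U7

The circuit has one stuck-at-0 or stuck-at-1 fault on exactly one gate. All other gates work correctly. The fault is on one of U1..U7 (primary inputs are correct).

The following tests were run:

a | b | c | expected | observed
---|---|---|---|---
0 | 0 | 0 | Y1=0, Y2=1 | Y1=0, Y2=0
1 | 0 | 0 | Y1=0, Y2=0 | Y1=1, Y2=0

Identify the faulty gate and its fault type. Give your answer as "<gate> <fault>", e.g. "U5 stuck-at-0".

Fault-free values for test 1 (a=0, b=0, c=0): U1=0, U2=1, U3=0, U4=0, U5=0, U6=1, U7=1, giving Y1=0, Y2=1. Observed Y1=0, Y2=0.
Test 1: faults giving observed Y1=0, Y2=0 are {U1 stuck-at-1, U5 stuck-at-1, U6 stuck-at-0, U7 stuck-at-0}.
Test 2 (a=1, b=0, c=0): fault-free U1=0, U2=1, U3=0, U4=0, U5=0, U6=0, U7=0 → Y1=0, Y2=0; observed Y1=1, Y2=0. Eliminates U5 stuck-at-1, U6 stuck-at-0, U7 stuck-at-0.
Only U1 stuck-at-1 is consistent with every test.

U1 stuck-at-1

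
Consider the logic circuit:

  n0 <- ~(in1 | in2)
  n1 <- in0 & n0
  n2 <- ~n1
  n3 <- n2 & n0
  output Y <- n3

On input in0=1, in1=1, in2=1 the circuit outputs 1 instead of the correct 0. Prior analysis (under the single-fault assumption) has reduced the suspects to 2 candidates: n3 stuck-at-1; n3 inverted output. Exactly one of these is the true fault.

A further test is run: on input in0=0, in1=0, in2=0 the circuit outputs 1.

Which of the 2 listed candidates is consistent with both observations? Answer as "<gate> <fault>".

n3 stuck-at-1

Evaluate each candidate on input in0=0, in1=0, in2=0:
  n3 stuck-at-1: n0=1, n1=0, n2=1, n3=1 [stuck-at-1] → 1 — matches
  n3 inverted output: n0=1, n1=0, n2=1, n3=0 [inverted output] → 0 — eliminated
Only n3 stuck-at-1 reproduces the observed 1.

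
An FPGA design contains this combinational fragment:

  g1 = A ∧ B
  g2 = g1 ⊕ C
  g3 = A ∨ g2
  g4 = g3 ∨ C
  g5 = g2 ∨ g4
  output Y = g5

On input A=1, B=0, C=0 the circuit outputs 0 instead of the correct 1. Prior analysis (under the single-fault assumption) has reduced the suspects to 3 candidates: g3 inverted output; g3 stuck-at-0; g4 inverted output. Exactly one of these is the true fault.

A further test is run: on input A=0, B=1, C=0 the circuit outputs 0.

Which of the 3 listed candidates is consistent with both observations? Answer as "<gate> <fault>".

g3 stuck-at-0

Evaluate each candidate on input A=0, B=1, C=0:
  g3 inverted output: g1=0, g2=0, g3=1 [inverted output], g4=1, g5=1 → 1 — eliminated
  g3 stuck-at-0: g1=0, g2=0, g3=0 [stuck-at-0], g4=0, g5=0 → 0 — matches
  g4 inverted output: g1=0, g2=0, g3=0, g4=1 [inverted output], g5=1 → 1 — eliminated
Only g3 stuck-at-0 reproduces the observed 0.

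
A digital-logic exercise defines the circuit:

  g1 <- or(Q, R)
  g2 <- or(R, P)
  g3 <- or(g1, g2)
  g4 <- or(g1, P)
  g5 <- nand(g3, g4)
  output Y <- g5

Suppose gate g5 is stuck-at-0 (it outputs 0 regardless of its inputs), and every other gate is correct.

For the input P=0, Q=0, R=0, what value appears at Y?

Propagate with g5 forced: g1=0, g2=0, g3=0, g4=0, g5=0 [stuck-at-0].
So Y = 0. (Without the fault it would be 1.)

0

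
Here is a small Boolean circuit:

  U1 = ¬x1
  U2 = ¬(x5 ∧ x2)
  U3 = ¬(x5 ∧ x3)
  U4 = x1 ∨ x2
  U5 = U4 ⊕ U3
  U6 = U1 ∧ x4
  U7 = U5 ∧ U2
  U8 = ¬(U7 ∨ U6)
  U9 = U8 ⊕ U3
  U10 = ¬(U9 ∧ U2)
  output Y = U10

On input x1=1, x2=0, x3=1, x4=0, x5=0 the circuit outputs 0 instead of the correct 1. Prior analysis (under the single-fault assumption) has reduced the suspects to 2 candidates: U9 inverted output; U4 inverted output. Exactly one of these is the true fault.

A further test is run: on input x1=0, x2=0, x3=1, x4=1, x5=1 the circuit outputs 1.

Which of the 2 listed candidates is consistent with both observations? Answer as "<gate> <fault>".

U4 inverted output

Evaluate each candidate on input x1=0, x2=0, x3=1, x4=1, x5=1:
  U9 inverted output: U1=1, U2=1, U3=0, U4=0, U5=0, U6=1, U7=0, U8=0, U9=1 [inverted output], U10=0 → 0 — eliminated
  U4 inverted output: U1=1, U2=1, U3=0, U4=1 [inverted output], U5=1, U6=1, U7=1, U8=0, U9=0, U10=1 → 1 — matches
Only U4 inverted output reproduces the observed 1.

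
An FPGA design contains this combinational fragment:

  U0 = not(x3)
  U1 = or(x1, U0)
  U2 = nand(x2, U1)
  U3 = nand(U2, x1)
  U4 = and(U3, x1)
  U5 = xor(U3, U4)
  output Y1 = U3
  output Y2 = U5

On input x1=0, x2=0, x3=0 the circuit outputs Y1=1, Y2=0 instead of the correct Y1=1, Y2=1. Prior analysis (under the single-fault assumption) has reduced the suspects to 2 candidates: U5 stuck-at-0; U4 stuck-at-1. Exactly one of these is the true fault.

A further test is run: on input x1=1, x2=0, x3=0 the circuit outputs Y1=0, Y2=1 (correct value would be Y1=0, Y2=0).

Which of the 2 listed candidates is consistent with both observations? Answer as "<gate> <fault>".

U4 stuck-at-1

Evaluate each candidate on input x1=1, x2=0, x3=0:
  U5 stuck-at-0: U0=1, U1=1, U2=1, U3=0, U4=0, U5=0 [stuck-at-0] → Y1=0, Y2=0 — eliminated
  U4 stuck-at-1: U0=1, U1=1, U2=1, U3=0, U4=1 [stuck-at-1], U5=1 → Y1=0, Y2=1 — matches
Only U4 stuck-at-1 reproduces the observed Y1=0, Y2=1.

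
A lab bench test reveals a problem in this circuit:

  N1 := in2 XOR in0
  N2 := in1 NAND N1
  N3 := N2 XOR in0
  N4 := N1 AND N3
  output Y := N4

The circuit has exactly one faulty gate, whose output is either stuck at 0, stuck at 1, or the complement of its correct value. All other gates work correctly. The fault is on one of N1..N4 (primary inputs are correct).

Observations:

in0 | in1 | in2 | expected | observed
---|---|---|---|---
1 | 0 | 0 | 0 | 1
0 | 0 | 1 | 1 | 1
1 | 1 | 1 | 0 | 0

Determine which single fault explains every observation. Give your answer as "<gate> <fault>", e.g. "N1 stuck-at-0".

Fault-free values for test 1 (in0=1, in1=0, in2=0): N1=1, N2=1, N3=0, N4=0, giving Y=0. Observed 1.
Test 1: faults giving observed 1 are {N2 stuck-at-0, N2 inverted output, N3 stuck-at-1, N3 inverted output, N4 stuck-at-1, N4 inverted output}.
Test 2 (in0=0, in1=0, in2=1): fault-free N1=1, N2=1, N3=1, N4=1 → 1; observed 1. Eliminates N2 stuck-at-0, N2 inverted output, N3 inverted output, N4 inverted output.
Test 3 (in0=1, in1=1, in2=1): fault-free N1=0, N2=1, N3=0, N4=0 → 0; observed 0. Eliminates N4 stuck-at-1.
Only N3 stuck-at-1 is consistent with every test.

N3 stuck-at-1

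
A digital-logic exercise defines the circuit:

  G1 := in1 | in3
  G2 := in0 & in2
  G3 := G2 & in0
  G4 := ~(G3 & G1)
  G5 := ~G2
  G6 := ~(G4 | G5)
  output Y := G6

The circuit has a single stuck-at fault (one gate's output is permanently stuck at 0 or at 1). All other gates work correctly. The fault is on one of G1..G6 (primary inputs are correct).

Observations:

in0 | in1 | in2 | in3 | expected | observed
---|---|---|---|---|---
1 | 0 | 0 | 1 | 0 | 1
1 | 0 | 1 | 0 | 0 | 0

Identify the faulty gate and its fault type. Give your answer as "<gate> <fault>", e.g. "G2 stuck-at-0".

G2 stuck-at-1

Fault-free values for test 1 (in0=1, in1=0, in2=0, in3=1): G1=1, G2=0, G3=0, G4=1, G5=1, G6=0, giving Y=0. Observed 1.
Test 1: faults giving observed 1 are {G2 stuck-at-1, G6 stuck-at-1}.
Test 2 (in0=1, in1=0, in2=1, in3=0): fault-free G1=0, G2=1, G3=1, G4=1, G5=0, G6=0 → 0; observed 0. Eliminates G6 stuck-at-1.
Only G2 stuck-at-1 is consistent with every test.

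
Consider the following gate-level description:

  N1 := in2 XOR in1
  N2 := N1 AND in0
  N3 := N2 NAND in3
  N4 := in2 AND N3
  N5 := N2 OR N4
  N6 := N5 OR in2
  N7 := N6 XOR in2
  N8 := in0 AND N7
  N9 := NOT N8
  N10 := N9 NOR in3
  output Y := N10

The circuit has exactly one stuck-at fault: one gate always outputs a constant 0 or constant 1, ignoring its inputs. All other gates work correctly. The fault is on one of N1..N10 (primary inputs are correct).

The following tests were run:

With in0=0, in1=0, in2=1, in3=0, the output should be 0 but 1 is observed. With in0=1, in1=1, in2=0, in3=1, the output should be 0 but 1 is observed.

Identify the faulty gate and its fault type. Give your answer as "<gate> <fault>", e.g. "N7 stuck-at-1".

Fault-free values for test 1 (in0=0, in1=0, in2=1, in3=0): N1=1, N2=0, N3=1, N4=1, N5=1, N6=1, N7=0, N8=0, N9=1, N10=0, giving Y=0. Observed 1.
Test 1: faults giving observed 1 are {N8 stuck-at-1, N9 stuck-at-0, N10 stuck-at-1}.
Test 2 (in0=1, in1=1, in2=0, in3=1): fault-free N1=1, N2=1, N3=0, N4=0, N5=1, N6=1, N7=1, N8=1, N9=0, N10=0 → 0; observed 1. Eliminates N8 stuck-at-1, N9 stuck-at-0.
Only N10 stuck-at-1 is consistent with every test.

N10 stuck-at-1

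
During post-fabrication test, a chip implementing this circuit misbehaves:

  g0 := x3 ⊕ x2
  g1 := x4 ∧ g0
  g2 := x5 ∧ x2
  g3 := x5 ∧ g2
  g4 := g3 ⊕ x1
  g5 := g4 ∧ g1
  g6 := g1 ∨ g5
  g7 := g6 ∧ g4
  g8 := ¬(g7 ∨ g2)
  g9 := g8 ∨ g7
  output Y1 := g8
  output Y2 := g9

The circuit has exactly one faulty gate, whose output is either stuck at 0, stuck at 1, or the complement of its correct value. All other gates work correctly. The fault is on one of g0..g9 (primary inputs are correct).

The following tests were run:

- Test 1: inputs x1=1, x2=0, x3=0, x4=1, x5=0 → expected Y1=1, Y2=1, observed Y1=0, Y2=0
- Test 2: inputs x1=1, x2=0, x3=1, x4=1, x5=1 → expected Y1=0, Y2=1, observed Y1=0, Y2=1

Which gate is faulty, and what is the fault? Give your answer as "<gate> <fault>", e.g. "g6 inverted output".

Fault-free values for test 1 (x1=1, x2=0, x3=0, x4=1, x5=0): g0=0, g1=0, g2=0, g3=0, g4=1, g5=0, g6=0, g7=0, g8=1, g9=1, giving Y1=1, Y2=1. Observed Y1=0, Y2=0.
Test 1: faults giving observed Y1=0, Y2=0 are {g2 stuck-at-1, g2 inverted output, g8 stuck-at-0, g8 inverted output}.
Test 2 (x1=1, x2=0, x3=1, x4=1, x5=1): fault-free g0=1, g1=1, g2=0, g3=0, g4=1, g5=1, g6=1, g7=1, g8=0, g9=1 → Y1=0, Y2=1; observed Y1=0, Y2=1. Eliminates g2 stuck-at-1, g2 inverted output, g8 inverted output.
Only g8 stuck-at-0 is consistent with every test.

g8 stuck-at-0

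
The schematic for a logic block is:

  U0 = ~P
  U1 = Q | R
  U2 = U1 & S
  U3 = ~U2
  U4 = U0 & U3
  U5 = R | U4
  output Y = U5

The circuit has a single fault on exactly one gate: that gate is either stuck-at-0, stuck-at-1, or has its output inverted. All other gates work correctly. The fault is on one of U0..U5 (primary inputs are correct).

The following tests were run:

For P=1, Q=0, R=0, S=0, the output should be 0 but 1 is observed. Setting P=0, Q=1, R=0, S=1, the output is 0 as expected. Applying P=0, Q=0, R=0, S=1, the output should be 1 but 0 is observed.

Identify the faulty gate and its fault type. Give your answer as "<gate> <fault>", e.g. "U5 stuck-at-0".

Fault-free values for test 1 (P=1, Q=0, R=0, S=0): U0=0, U1=0, U2=0, U3=1, U4=0, U5=0, giving Y=0. Observed 1.
Test 1: faults giving observed 1 are {U0 stuck-at-1, U0 inverted output, U4 stuck-at-1, U4 inverted output, U5 stuck-at-1, U5 inverted output}.
Test 2 (P=0, Q=1, R=0, S=1): fault-free U0=1, U1=1, U2=1, U3=0, U4=0, U5=0 → 0; observed 0. Eliminates U4 stuck-at-1, U4 inverted output, U5 stuck-at-1, U5 inverted output.
Test 3 (P=0, Q=0, R=0, S=1): fault-free U0=1, U1=0, U2=0, U3=1, U4=1, U5=1 → 1; observed 0. Eliminates U0 stuck-at-1.
Only U0 inverted output is consistent with every test.

U0 inverted output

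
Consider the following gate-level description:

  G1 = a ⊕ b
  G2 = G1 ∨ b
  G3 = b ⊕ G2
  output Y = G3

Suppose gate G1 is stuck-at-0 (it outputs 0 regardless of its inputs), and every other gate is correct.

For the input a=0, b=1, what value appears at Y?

0

Propagate with G1 forced: G1=0 [stuck-at-0], G2=1, G3=0.
So Y = 0. (Same as the fault-free value — the fault is masked on this input.)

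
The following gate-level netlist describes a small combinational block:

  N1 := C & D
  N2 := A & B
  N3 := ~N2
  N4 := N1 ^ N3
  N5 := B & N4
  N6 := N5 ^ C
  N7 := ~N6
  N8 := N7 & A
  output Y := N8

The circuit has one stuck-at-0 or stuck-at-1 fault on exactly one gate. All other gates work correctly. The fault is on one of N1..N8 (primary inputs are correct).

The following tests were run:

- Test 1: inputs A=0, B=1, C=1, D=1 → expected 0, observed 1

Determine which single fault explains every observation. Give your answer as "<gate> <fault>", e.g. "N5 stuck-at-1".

N8 stuck-at-1

Fault-free values for test 1 (A=0, B=1, C=1, D=1): N1=1, N2=0, N3=1, N4=0, N5=0, N6=1, N7=0, N8=0, giving Y=0. Observed 1.
Test 1: faults giving observed 1 are {N8 stuck-at-1}.
Only N8 stuck-at-1 is consistent with every test.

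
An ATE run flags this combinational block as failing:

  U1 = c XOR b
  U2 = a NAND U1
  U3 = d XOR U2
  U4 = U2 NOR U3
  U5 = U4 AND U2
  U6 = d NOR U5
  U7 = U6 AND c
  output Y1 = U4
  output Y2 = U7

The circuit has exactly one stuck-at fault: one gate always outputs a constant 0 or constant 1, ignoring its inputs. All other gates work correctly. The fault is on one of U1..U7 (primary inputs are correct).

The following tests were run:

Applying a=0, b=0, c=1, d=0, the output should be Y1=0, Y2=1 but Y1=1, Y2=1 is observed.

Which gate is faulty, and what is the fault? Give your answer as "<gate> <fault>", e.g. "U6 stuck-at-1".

Fault-free values for test 1 (a=0, b=0, c=1, d=0): U1=1, U2=1, U3=1, U4=0, U5=0, U6=1, U7=1, giving Y1=0, Y2=1. Observed Y1=1, Y2=1.
Test 1: faults giving observed Y1=1, Y2=1 are {U2 stuck-at-0}.
Only U2 stuck-at-0 is consistent with every test.

U2 stuck-at-0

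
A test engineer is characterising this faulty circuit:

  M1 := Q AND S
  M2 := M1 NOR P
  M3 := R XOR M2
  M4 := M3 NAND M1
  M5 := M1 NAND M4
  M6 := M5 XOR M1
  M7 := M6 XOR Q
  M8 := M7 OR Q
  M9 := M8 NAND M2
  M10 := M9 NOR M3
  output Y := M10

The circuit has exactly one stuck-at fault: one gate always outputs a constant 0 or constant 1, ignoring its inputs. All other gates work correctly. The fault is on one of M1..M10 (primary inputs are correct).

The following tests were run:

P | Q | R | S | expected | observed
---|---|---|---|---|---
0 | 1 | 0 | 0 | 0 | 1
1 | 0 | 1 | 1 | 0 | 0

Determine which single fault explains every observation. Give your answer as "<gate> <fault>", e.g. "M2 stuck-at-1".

M3 stuck-at-0

Fault-free values for test 1 (P=0, Q=1, R=0, S=0): M1=0, M2=1, M3=1, M4=1, M5=1, M6=1, M7=0, M8=1, M9=0, M10=0, giving Y=0. Observed 1.
Test 1: faults giving observed 1 are {M3 stuck-at-0, M10 stuck-at-1}.
Test 2 (P=1, Q=0, R=1, S=1): fault-free M1=0, M2=0, M3=1, M4=1, M5=1, M6=1, M7=1, M8=1, M9=1, M10=0 → 0; observed 0. Eliminates M10 stuck-at-1.
Only M3 stuck-at-0 is consistent with every test.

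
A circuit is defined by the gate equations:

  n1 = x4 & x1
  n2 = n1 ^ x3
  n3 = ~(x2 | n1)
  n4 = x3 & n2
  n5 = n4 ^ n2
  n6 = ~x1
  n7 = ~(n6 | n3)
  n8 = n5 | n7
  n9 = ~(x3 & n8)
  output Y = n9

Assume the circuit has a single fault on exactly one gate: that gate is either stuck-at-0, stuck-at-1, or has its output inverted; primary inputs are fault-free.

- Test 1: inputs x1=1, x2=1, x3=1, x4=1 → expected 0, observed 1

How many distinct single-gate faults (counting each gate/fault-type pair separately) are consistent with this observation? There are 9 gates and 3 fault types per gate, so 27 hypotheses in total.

10

Fault-free: n1=1, n2=0, n3=0, n4=0, n5=0, n6=0, n7=1, n8=1, n9=0 → 0. Observed 1.
  n1: none of the 3 fault types match ✗
  n2: none of the 3 fault types match ✗
  n3: stuck-at-1, inverted output ✓; others ✗
  n4: none of the 3 fault types match ✗
  n5: none of the 3 fault types match ✗
  n6: stuck-at-1, inverted output ✓; others ✗
  n7: stuck-at-0, inverted output ✓; others ✗
  n8: stuck-at-0, inverted output ✓; others ✗
  n9: stuck-at-1, inverted output ✓; others ✗
Consistent faults: {n3 stuck-at-1, n3 inverted output, n6 stuck-at-1, n6 inverted output, n7 stuck-at-0, n7 inverted output, n8 stuck-at-0, n8 inverted output, n9 stuck-at-1, n9 inverted output} — 10 in all.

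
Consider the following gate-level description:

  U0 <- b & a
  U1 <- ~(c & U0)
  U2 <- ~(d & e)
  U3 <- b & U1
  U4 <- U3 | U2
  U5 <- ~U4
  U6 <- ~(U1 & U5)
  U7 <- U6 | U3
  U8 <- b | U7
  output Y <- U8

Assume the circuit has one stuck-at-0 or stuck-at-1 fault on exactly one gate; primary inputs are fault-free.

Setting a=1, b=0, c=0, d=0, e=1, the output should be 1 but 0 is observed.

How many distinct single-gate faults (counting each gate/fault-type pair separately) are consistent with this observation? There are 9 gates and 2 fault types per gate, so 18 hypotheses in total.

Fault-free: U0=0, U1=1, U2=1, U3=0, U4=1, U5=0, U6=1, U7=1, U8=1 → 1. Observed 0.
  U0: none of the 2 fault types match ✗
  U1: none of the 2 fault types match ✗
  U2: stuck-at-0 ✓; others ✗
  U3: none of the 2 fault types match ✗
  U4: stuck-at-0 ✓; others ✗
  U5: stuck-at-1 ✓; others ✗
  U6: stuck-at-0 ✓; others ✗
  U7: stuck-at-0 ✓; others ✗
  U8: stuck-at-0 ✓; others ✗
Consistent faults: {U2 stuck-at-0, U4 stuck-at-0, U5 stuck-at-1, U6 stuck-at-0, U7 stuck-at-0, U8 stuck-at-0} — 6 in all.

6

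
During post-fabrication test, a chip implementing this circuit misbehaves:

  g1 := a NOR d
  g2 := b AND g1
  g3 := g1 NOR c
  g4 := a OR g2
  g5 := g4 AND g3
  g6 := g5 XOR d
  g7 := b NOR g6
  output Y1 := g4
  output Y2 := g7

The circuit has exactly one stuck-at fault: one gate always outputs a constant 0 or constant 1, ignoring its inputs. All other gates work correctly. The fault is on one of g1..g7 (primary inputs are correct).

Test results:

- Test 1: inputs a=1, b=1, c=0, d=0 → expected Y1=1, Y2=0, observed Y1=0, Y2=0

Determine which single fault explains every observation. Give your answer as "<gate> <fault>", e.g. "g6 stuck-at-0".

Fault-free values for test 1 (a=1, b=1, c=0, d=0): g1=0, g2=0, g3=1, g4=1, g5=1, g6=1, g7=0, giving Y1=1, Y2=0. Observed Y1=0, Y2=0.
Test 1: faults giving observed Y1=0, Y2=0 are {g4 stuck-at-0}.
Only g4 stuck-at-0 is consistent with every test.

g4 stuck-at-0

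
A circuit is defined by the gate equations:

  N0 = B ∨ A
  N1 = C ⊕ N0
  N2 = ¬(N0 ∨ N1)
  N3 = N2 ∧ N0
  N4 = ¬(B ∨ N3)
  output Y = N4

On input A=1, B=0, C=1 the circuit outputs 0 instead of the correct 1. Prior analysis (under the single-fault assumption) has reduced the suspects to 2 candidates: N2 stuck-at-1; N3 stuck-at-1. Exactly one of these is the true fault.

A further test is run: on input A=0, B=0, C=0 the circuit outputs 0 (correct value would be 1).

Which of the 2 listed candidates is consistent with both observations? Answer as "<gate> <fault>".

N3 stuck-at-1

Evaluate each candidate on input A=0, B=0, C=0:
  N2 stuck-at-1: N0=0, N1=0, N2=1 [stuck-at-1], N3=0, N4=1 → 1 — eliminated
  N3 stuck-at-1: N0=0, N1=0, N2=1, N3=1 [stuck-at-1], N4=0 → 0 — matches
Only N3 stuck-at-1 reproduces the observed 0.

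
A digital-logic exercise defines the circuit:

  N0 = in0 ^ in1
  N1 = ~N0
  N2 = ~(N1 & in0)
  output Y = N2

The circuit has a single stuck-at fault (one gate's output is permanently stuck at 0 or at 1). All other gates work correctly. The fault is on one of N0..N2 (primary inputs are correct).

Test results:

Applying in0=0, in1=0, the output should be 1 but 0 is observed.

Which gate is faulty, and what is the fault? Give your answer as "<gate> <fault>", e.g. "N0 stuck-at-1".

N2 stuck-at-0

Fault-free values for test 1 (in0=0, in1=0): N0=0, N1=1, N2=1, giving Y=1. Observed 0.
Test 1: faults giving observed 0 are {N2 stuck-at-0}.
Only N2 stuck-at-0 is consistent with every test.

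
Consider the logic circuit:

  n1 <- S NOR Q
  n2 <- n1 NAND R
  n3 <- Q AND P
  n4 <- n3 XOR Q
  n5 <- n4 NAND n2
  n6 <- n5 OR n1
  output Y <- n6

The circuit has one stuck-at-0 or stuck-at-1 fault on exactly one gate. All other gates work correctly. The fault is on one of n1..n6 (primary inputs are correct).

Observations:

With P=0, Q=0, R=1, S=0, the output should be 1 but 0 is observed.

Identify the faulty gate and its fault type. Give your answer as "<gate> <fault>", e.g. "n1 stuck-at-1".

n6 stuck-at-0

Fault-free values for test 1 (P=0, Q=0, R=1, S=0): n1=1, n2=0, n3=0, n4=0, n5=1, n6=1, giving Y=1. Observed 0.
Test 1: faults giving observed 0 are {n6 stuck-at-0}.
Only n6 stuck-at-0 is consistent with every test.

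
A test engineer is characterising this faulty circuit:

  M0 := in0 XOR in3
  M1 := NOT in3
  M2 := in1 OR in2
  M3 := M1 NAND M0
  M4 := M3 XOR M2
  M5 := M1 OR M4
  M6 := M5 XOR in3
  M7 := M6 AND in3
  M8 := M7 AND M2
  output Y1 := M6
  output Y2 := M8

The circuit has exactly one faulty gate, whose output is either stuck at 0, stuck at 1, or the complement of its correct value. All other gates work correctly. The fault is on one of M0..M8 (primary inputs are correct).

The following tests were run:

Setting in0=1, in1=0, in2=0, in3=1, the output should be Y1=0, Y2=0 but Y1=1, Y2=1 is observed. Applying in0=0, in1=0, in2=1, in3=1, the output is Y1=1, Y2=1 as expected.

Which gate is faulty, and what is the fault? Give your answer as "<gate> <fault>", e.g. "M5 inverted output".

Fault-free values for test 1 (in0=1, in1=0, in2=0, in3=1): M0=0, M1=0, M2=0, M3=1, M4=1, M5=1, M6=0, M7=0, M8=0, giving Y1=0, Y2=0. Observed Y1=1, Y2=1.
Test 1: faults giving observed Y1=1, Y2=1 are {M2 stuck-at-1, M2 inverted output}.
Test 2 (in0=0, in1=0, in2=1, in3=1): fault-free M0=1, M1=0, M2=1, M3=1, M4=0, M5=0, M6=1, M7=1, M8=1 → Y1=1, Y2=1; observed Y1=1, Y2=1. Eliminates M2 inverted output.
Only M2 stuck-at-1 is consistent with every test.

M2 stuck-at-1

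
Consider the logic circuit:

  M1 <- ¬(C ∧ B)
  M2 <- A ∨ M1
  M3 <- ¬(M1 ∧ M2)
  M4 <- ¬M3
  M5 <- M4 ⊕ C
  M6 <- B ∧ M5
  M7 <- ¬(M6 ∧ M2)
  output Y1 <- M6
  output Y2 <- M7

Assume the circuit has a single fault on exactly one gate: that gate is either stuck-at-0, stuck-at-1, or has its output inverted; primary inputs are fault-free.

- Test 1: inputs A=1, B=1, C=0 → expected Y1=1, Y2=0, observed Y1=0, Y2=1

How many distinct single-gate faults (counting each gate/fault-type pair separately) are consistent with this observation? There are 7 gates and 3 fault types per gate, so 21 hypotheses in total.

12

Fault-free: M1=1, M2=1, M3=0, M4=1, M5=1, M6=1, M7=0 → Y1=1, Y2=0. Observed Y1=0, Y2=1.
  M1: stuck-at-0, inverted output ✓; others ✗
  M2: stuck-at-0, inverted output ✓; others ✗
  M3: stuck-at-1, inverted output ✓; others ✗
  M4: stuck-at-0, inverted output ✓; others ✗
  M5: stuck-at-0, inverted output ✓; others ✗
  M6: stuck-at-0, inverted output ✓; others ✗
  M7: none of the 3 fault types match ✗
Consistent faults: {M1 stuck-at-0, M1 inverted output, M2 stuck-at-0, M2 inverted output, M3 stuck-at-1, M3 inverted output, M4 stuck-at-0, M4 inverted output, M5 stuck-at-0, M5 inverted output, M6 stuck-at-0, M6 inverted output} — 12 in all.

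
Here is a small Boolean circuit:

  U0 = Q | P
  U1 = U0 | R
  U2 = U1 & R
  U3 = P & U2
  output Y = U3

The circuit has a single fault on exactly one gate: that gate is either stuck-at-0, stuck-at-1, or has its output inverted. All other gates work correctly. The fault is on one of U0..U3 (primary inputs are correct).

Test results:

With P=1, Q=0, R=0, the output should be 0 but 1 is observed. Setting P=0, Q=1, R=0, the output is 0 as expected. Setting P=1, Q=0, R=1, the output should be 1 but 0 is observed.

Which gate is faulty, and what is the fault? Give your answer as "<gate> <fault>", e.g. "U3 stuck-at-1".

U2 inverted output

Fault-free values for test 1 (P=1, Q=0, R=0): U0=1, U1=1, U2=0, U3=0, giving Y=0. Observed 1.
Test 1: faults giving observed 1 are {U2 stuck-at-1, U2 inverted output, U3 stuck-at-1, U3 inverted output}.
Test 2 (P=0, Q=1, R=0): fault-free U0=1, U1=1, U2=0, U3=0 → 0; observed 0. Eliminates U3 stuck-at-1, U3 inverted output.
Test 3 (P=1, Q=0, R=1): fault-free U0=1, U1=1, U2=1, U3=1 → 1; observed 0. Eliminates U2 stuck-at-1.
Only U2 inverted output is consistent with every test.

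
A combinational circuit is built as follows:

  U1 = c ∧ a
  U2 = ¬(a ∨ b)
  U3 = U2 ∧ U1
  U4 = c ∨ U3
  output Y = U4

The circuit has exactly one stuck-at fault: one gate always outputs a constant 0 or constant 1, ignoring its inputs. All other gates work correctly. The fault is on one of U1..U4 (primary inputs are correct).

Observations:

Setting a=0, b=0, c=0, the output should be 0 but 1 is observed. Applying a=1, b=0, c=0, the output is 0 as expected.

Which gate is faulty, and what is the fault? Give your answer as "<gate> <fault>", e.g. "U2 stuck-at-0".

U1 stuck-at-1

Fault-free values for test 1 (a=0, b=0, c=0): U1=0, U2=1, U3=0, U4=0, giving Y=0. Observed 1.
Test 1: faults giving observed 1 are {U1 stuck-at-1, U3 stuck-at-1, U4 stuck-at-1}.
Test 2 (a=1, b=0, c=0): fault-free U1=0, U2=0, U3=0, U4=0 → 0; observed 0. Eliminates U3 stuck-at-1, U4 stuck-at-1.
Only U1 stuck-at-1 is consistent with every test.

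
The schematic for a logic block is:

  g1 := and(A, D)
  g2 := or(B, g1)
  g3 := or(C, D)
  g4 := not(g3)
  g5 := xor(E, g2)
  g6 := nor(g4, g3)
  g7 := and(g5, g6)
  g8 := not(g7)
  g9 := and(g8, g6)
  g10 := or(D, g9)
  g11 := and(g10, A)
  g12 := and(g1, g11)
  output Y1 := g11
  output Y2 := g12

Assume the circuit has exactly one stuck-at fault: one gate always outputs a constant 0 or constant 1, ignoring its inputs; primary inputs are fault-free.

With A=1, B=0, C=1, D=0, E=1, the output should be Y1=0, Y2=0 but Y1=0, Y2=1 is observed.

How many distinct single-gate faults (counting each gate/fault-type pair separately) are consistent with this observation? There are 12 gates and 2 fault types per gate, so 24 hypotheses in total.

Fault-free: g1=0, g2=0, g3=1, g4=0, g5=1, g6=0, g7=0, g8=1, g9=0, g10=0, g11=0, g12=0 → Y1=0, Y2=0. Observed Y1=0, Y2=1.
  g1: none of the 2 fault types match ✗
  g2: none of the 2 fault types match ✗
  g3: none of the 2 fault types match ✗
  g4: none of the 2 fault types match ✗
  g5: none of the 2 fault types match ✗
  g6: none of the 2 fault types match ✗
  g7: none of the 2 fault types match ✗
  g8: none of the 2 fault types match ✗
  g9: none of the 2 fault types match ✗
  g10: none of the 2 fault types match ✗
  g11: none of the 2 fault types match ✗
  g12: stuck-at-1 ✓; others ✗
Consistent faults: {g12 stuck-at-1} — 1 in all.

1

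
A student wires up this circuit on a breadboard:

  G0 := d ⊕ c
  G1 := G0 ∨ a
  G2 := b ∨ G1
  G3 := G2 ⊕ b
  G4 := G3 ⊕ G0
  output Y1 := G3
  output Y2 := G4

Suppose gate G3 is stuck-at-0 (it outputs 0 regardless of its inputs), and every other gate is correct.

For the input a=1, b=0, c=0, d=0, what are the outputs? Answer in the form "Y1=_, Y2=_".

Propagate with G3 forced: G0=0, G1=1, G2=1, G3=0 [stuck-at-0], G4=0.
So the outputs are Y1=0, Y2=0. (Without the fault they would be Y1=1, Y2=1.)

Y1=0, Y2=0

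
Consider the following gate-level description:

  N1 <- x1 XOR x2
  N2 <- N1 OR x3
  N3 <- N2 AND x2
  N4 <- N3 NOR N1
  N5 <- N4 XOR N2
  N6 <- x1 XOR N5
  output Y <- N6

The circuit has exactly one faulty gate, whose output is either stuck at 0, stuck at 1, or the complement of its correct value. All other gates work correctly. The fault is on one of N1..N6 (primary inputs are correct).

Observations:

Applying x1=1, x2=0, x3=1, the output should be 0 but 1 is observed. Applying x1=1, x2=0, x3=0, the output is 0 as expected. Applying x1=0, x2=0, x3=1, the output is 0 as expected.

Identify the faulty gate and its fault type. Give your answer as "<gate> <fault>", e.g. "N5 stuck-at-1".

N1 stuck-at-0

Fault-free values for test 1 (x1=1, x2=0, x3=1): N1=1, N2=1, N3=0, N4=0, N5=1, N6=0, giving Y=0. Observed 1.
Test 1: faults giving observed 1 are {N1 stuck-at-0, N1 inverted output, N2 stuck-at-0, N2 inverted output, N4 stuck-at-1, N4 inverted output, N5 stuck-at-0, N5 inverted output, N6 stuck-at-1, N6 inverted output}.
Test 2 (x1=1, x2=0, x3=0): fault-free N1=1, N2=1, N3=0, N4=0, N5=1, N6=0 → 0; observed 0. Eliminates N2 stuck-at-0, N2 inverted output, N4 stuck-at-1, N4 inverted output, N5 stuck-at-0, N5 inverted output, N6 stuck-at-1, N6 inverted output.
Test 3 (x1=0, x2=0, x3=1): fault-free N1=0, N2=1, N3=0, N4=1, N5=0, N6=0 → 0; observed 0. Eliminates N1 inverted output.
Only N1 stuck-at-0 is consistent with every test.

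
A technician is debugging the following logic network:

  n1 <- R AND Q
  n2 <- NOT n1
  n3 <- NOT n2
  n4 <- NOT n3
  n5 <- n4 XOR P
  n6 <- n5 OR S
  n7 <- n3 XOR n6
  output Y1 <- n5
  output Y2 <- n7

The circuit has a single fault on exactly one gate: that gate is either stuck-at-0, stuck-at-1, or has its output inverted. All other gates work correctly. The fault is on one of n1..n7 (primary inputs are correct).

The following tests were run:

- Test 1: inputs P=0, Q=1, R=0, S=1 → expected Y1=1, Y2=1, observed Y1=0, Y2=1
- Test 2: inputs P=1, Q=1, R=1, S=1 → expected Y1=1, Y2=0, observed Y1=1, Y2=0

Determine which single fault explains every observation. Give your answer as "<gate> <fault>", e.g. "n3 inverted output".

n4 stuck-at-0

Fault-free values for test 1 (P=0, Q=1, R=0, S=1): n1=0, n2=1, n3=0, n4=1, n5=1, n6=1, n7=1, giving Y1=1, Y2=1. Observed Y1=0, Y2=1.
Test 1: faults giving observed Y1=0, Y2=1 are {n4 stuck-at-0, n4 inverted output, n5 stuck-at-0, n5 inverted output}.
Test 2 (P=1, Q=1, R=1, S=1): fault-free n1=1, n2=0, n3=1, n4=0, n5=1, n6=1, n7=0 → Y1=1, Y2=0; observed Y1=1, Y2=0. Eliminates n4 inverted output, n5 stuck-at-0, n5 inverted output.
Only n4 stuck-at-0 is consistent with every test.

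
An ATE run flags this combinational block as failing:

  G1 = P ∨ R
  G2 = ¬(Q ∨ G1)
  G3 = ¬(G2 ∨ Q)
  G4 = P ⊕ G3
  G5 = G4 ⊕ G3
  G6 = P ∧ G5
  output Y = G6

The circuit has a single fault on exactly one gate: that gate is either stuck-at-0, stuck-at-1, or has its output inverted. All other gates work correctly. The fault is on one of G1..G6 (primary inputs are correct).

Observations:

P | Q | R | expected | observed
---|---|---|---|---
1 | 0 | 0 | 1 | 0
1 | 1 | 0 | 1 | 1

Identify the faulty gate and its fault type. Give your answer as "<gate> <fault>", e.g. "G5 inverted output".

Fault-free values for test 1 (P=1, Q=0, R=0): G1=1, G2=0, G3=1, G4=0, G5=1, G6=1, giving Y=1. Observed 0.
Test 1: faults giving observed 0 are {G4 stuck-at-1, G4 inverted output, G5 stuck-at-0, G5 inverted output, G6 stuck-at-0, G6 inverted output}.
Test 2 (P=1, Q=1, R=0): fault-free G1=1, G2=0, G3=0, G4=1, G5=1, G6=1 → 1; observed 1. Eliminates G4 inverted output, G5 stuck-at-0, G5 inverted output, G6 stuck-at-0, G6 inverted output.
Only G4 stuck-at-1 is consistent with every test.

G4 stuck-at-1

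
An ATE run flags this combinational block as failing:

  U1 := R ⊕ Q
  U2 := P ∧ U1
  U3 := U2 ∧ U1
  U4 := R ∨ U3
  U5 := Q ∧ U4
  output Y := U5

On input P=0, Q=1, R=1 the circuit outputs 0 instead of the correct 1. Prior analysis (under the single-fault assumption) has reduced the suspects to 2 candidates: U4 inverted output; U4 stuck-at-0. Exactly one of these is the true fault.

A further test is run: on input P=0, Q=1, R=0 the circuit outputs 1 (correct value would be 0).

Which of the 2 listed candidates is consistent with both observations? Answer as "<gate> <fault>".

Evaluate each candidate on input P=0, Q=1, R=0:
  U4 inverted output: U1=1, U2=0, U3=0, U4=1 [inverted output], U5=1 → 1 — matches
  U4 stuck-at-0: U1=1, U2=0, U3=0, U4=0 [stuck-at-0], U5=0 → 0 — eliminated
Only U4 inverted output reproduces the observed 1.

U4 inverted output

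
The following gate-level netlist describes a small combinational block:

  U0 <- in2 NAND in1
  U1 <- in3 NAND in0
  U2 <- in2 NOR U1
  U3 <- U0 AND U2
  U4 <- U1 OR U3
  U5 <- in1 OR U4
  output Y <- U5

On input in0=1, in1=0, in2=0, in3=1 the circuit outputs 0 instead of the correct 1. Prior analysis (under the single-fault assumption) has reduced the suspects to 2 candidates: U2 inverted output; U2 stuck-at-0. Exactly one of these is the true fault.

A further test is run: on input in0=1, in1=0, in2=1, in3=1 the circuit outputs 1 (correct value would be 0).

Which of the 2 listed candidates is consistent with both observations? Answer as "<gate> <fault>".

U2 inverted output

Evaluate each candidate on input in0=1, in1=0, in2=1, in3=1:
  U2 inverted output: U0=1, U1=0, U2=1 [inverted output], U3=1, U4=1, U5=1 → 1 — matches
  U2 stuck-at-0: U0=1, U1=0, U2=0 [stuck-at-0], U3=0, U4=0, U5=0 → 0 — eliminated
Only U2 inverted output reproduces the observed 1.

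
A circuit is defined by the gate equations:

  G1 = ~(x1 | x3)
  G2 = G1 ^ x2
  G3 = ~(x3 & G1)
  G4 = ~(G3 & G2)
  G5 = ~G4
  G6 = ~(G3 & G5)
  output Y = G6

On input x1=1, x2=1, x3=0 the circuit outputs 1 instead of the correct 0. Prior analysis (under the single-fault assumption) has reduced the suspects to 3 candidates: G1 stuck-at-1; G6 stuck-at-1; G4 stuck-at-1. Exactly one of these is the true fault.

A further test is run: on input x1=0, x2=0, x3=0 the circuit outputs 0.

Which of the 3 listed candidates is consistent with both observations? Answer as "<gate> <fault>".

Evaluate each candidate on input x1=0, x2=0, x3=0:
  G1 stuck-at-1: G1=1 [stuck-at-1], G2=1, G3=1, G4=0, G5=1, G6=0 → 0 — matches
  G6 stuck-at-1: G1=1, G2=1, G3=1, G4=0, G5=1, G6=1 [stuck-at-1] → 1 — eliminated
  G4 stuck-at-1: G1=1, G2=1, G3=1, G4=1 [stuck-at-1], G5=0, G6=1 → 1 — eliminated
Only G1 stuck-at-1 reproduces the observed 0.

G1 stuck-at-1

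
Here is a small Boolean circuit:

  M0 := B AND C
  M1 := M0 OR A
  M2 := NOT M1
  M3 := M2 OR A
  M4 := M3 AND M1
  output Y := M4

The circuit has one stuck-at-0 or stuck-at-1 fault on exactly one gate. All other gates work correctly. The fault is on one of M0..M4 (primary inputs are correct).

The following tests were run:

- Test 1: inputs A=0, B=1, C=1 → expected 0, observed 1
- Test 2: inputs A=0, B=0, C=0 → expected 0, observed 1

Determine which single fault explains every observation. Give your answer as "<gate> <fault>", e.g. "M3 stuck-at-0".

Fault-free values for test 1 (A=0, B=1, C=1): M0=1, M1=1, M2=0, M3=0, M4=0, giving Y=0. Observed 1.
Test 1: faults giving observed 1 are {M2 stuck-at-1, M3 stuck-at-1, M4 stuck-at-1}.
Test 2 (A=0, B=0, C=0): fault-free M0=0, M1=0, M2=1, M3=1, M4=0 → 0; observed 1. Eliminates M2 stuck-at-1, M3 stuck-at-1.
Only M4 stuck-at-1 is consistent with every test.

M4 stuck-at-1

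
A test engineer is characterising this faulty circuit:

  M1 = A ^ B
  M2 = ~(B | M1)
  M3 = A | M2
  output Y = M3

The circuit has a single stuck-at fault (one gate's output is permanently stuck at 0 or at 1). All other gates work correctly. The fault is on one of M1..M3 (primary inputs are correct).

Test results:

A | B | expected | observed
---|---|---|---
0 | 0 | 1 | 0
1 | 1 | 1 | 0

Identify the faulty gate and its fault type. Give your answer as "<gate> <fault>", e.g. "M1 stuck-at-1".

Fault-free values for test 1 (A=0, B=0): M1=0, M2=1, M3=1, giving Y=1. Observed 0.
Test 1: faults giving observed 0 are {M1 stuck-at-1, M2 stuck-at-0, M3 stuck-at-0}.
Test 2 (A=1, B=1): fault-free M1=0, M2=0, M3=1 → 1; observed 0. Eliminates M1 stuck-at-1, M2 stuck-at-0.
Only M3 stuck-at-0 is consistent with every test.

M3 stuck-at-0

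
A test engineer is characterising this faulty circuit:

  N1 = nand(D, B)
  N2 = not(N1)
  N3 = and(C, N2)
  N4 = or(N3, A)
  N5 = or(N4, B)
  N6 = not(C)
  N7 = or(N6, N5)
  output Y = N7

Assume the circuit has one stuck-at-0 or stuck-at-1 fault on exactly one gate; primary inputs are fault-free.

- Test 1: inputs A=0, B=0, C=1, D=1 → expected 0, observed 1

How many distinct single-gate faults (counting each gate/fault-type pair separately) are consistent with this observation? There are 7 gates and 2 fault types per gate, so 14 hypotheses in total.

Fault-free: N1=1, N2=0, N3=0, N4=0, N5=0, N6=0, N7=0 → 0. Observed 1.
  N1 stuck-at-0: output 1 ✓
  N1 stuck-at-1: output 0 ✗
  N2 stuck-at-0: output 0 ✗
  N2 stuck-at-1: output 1 ✓
  N3 stuck-at-0: output 0 ✗
  N3 stuck-at-1: output 1 ✓
  N4 stuck-at-0: output 0 ✗
  N4 stuck-at-1: output 1 ✓
  N5 stuck-at-0: output 0 ✗
  N5 stuck-at-1: output 1 ✓
  N6 stuck-at-0: output 0 ✗
  N6 stuck-at-1: output 1 ✓
  N7 stuck-at-0: output 0 ✗
  N7 stuck-at-1: output 1 ✓
Consistent faults: {N1 stuck-at-0, N2 stuck-at-1, N3 stuck-at-1, N4 stuck-at-1, N5 stuck-at-1, N6 stuck-at-1, N7 stuck-at-1} — 7 in all.

7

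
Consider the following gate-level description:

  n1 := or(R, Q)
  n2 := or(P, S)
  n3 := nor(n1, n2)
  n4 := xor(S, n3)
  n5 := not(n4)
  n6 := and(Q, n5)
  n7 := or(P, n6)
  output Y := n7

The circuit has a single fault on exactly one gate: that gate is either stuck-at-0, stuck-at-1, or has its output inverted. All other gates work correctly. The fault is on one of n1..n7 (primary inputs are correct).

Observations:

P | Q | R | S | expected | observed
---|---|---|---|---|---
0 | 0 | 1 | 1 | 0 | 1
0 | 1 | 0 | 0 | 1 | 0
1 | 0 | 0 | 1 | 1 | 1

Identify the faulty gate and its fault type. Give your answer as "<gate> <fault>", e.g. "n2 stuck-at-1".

Fault-free values for test 1 (P=0, Q=0, R=1, S=1): n1=1, n2=1, n3=0, n4=1, n5=0, n6=0, n7=0, giving Y=0. Observed 1.
Test 1: faults giving observed 1 are {n6 stuck-at-1, n6 inverted output, n7 stuck-at-1, n7 inverted output}.
Test 2 (P=0, Q=1, R=0, S=0): fault-free n1=1, n2=0, n3=0, n4=0, n5=1, n6=1, n7=1 → 1; observed 0. Eliminates n6 stuck-at-1, n7 stuck-at-1.
Test 3 (P=1, Q=0, R=0, S=1): fault-free n1=0, n2=1, n3=0, n4=1, n5=0, n6=0, n7=1 → 1; observed 1. Eliminates n7 inverted output.
Only n6 inverted output is consistent with every test.

n6 inverted output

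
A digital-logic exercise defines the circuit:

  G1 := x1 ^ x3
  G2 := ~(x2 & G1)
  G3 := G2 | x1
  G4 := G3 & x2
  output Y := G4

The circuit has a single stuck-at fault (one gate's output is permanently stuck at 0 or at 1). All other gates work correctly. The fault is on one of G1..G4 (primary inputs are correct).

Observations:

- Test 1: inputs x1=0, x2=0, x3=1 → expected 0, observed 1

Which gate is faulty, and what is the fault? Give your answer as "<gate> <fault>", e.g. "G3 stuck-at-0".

Fault-free values for test 1 (x1=0, x2=0, x3=1): G1=1, G2=1, G3=1, G4=0, giving Y=0. Observed 1.
Test 1: faults giving observed 1 are {G4 stuck-at-1}.
Only G4 stuck-at-1 is consistent with every test.

G4 stuck-at-1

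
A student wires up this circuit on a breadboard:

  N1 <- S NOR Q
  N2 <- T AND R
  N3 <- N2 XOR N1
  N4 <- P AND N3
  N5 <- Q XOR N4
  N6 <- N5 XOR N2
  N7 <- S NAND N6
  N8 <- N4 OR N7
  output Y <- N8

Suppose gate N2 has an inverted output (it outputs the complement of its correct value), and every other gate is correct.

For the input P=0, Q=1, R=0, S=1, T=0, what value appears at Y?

1

Propagate with N2 forced: N1=0, N2=1 [inverted output], N3=1, N4=0, N5=1, N6=0, N7=1, N8=1.
So Y = 1. (Without the fault it would be 0.)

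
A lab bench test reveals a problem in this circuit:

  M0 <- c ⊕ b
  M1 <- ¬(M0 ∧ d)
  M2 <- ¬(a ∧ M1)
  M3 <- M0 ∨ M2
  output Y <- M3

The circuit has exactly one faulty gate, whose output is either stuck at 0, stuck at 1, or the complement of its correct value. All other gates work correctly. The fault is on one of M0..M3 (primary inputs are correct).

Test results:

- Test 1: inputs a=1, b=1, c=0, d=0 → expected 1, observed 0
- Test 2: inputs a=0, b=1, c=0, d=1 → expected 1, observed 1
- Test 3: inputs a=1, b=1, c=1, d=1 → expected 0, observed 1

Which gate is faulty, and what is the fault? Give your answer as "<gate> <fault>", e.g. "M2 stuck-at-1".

Fault-free values for test 1 (a=1, b=1, c=0, d=0): M0=1, M1=1, M2=0, M3=1, giving Y=1. Observed 0.
Test 1: faults giving observed 0 are {M0 stuck-at-0, M0 inverted output, M3 stuck-at-0, M3 inverted output}.
Test 2 (a=0, b=1, c=0, d=1): fault-free M0=1, M1=0, M2=1, M3=1 → 1; observed 1. Eliminates M3 stuck-at-0, M3 inverted output.
Test 3 (a=1, b=1, c=1, d=1): fault-free M0=0, M1=1, M2=0, M3=0 → 0; observed 1. Eliminates M0 stuck-at-0.
Only M0 inverted output is consistent with every test.

M0 inverted output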